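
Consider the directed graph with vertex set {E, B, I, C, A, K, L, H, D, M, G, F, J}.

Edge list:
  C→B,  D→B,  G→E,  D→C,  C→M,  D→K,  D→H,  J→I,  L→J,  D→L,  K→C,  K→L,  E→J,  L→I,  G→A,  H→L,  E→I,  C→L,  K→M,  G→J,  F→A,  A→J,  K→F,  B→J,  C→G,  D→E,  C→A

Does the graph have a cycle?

No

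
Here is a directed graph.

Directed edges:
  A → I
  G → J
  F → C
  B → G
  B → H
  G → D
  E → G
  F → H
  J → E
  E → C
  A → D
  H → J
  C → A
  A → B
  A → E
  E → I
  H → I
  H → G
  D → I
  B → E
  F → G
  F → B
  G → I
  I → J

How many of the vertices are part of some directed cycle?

9

A vertex is on a directed cycle iff it belongs to a strongly connected component of size ≥ 2 (or has a self-loop).
The vertices on cycles are {A, B, C, D, E, G, H, I, J} — 9 in total.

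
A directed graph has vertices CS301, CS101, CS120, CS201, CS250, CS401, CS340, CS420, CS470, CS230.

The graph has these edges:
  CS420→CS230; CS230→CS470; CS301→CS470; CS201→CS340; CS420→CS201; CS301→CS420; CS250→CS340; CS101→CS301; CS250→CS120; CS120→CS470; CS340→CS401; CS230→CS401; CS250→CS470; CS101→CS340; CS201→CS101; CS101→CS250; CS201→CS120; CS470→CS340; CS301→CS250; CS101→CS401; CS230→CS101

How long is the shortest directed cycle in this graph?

For each vertex v, BFS finds the shortest path from v back to v.
The shortest such closed walk is CS301 → CS420 → CS201 → CS101 → CS301, length 4.

4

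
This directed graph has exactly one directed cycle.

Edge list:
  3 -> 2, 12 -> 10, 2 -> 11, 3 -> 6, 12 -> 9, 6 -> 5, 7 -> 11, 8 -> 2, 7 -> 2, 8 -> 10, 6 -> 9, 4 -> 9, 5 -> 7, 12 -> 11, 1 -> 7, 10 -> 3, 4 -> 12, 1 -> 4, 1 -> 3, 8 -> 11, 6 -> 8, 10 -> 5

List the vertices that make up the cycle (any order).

3, 6, 8, 10

DFS with gray/black marking from 10:
10 gray
  5 gray
    7 gray
      11 gray
      11 black
      2 gray
        2→11: 11 black — skip
      2 black
    7 black
  5 black
  3 gray
    6 gray
      9 gray
      9 black
      6→5: 5 black — skip
      8 gray
        8→11: 11 black — skip
        8→10: 10 is gray → back edge
Back edge closes the cycle 10 → 3 → 6 → 8 → 10; its vertices are {3, 6, 8, 10}.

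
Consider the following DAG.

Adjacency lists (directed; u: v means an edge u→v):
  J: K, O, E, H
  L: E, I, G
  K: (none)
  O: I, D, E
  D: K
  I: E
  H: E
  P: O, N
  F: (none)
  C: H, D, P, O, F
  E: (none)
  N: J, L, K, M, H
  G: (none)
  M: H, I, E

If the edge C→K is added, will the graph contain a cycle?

No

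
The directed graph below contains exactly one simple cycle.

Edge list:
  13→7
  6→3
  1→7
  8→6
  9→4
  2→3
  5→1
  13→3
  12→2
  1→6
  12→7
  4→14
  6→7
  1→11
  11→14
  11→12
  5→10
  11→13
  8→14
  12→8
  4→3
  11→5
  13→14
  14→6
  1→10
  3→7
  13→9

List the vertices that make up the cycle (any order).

DFS with gray/black marking from 11:
11 gray
  12 gray
    8 gray
      6 gray
        3 gray
          7 gray
          7 black
        3 black
        6→7: 7 black — skip
      6 black
      14 gray
        14→6: 6 black — skip
      14 black
    8 black
    2 gray
      2→3: 3 black — skip
    2 black
    12→7: 7 black — skip
  12 black
  5 gray
    10 gray
    10 black
    1 gray
      1→7: 7 black — skip
      1→6: 6 black — skip
      1→11: 11 is gray → back edge
Back edge closes the cycle 11 → 5 → 1 → 11; its vertices are {1, 5, 11}.

1, 5, 11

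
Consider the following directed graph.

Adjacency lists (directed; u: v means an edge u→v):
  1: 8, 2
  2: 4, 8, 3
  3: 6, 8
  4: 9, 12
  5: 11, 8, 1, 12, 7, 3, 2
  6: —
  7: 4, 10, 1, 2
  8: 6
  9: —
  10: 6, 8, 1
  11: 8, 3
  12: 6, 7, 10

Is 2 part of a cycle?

Yes

2 is on a cycle iff 2 can reach itself via ≥1 edge.
2 → 4 → 12 → 7 → 2 — yes.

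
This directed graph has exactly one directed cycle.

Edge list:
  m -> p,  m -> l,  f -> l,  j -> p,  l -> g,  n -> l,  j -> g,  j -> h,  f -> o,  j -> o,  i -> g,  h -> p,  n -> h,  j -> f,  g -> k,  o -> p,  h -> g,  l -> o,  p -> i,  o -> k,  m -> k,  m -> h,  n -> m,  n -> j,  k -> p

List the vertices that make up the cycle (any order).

g, i, k, p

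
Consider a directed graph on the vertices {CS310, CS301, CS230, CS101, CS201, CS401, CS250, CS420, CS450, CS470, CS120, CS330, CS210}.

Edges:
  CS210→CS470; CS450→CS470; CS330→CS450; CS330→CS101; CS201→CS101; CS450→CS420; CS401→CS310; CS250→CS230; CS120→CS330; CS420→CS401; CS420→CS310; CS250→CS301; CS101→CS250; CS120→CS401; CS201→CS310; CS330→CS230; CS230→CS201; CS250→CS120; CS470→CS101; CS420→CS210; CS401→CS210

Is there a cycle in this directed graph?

DFS with white/gray/black marking, starting from CS101:
CS101 gray
  CS250 gray
    CS301 gray
    CS301 black
    CS230 gray
      CS201 gray
        CS310 gray
        CS310 black
        CS201→CS101: CS101 is gray → back edge
Back edge found, so a cycle exists: CS101 → CS250 → CS230 → CS201 → CS101.

Yes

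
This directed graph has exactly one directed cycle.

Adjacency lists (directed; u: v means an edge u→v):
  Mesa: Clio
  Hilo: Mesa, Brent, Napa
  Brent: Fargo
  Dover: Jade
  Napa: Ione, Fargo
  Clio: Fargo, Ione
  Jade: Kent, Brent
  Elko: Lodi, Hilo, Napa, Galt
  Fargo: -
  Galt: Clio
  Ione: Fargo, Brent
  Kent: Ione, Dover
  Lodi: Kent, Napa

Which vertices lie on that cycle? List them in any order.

Jade, Kent, Dover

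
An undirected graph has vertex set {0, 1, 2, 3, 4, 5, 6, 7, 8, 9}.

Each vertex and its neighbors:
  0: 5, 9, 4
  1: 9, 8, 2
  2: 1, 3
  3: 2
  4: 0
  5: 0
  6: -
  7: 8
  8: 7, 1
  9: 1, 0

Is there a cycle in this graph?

No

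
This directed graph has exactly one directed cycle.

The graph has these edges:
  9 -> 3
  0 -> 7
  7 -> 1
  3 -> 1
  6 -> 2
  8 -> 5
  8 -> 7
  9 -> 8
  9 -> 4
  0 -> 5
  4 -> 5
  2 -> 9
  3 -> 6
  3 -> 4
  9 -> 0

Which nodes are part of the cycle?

2, 3, 6, 9

DFS with gray/black marking from 9:
9 gray
  4 gray
    5 gray
    5 black
  4 black
  0 gray
    7 gray
      1 gray
      1 black
    7 black
    0→5: 5 black — skip
  0 black
  3 gray
    3→4: 4 black — skip
    6 gray
      2 gray
        2→9: 9 is gray → back edge
Back edge closes the cycle 9 → 3 → 6 → 2 → 9; its vertices are {2, 3, 6, 9}.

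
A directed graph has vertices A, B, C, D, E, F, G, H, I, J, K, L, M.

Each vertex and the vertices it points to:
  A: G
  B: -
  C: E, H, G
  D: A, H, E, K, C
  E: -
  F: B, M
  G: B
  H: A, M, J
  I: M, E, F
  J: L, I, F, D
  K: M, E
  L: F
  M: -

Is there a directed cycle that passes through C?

Yes

C is on a cycle iff C can reach itself via ≥1 edge.
C → H → J → D → C — yes.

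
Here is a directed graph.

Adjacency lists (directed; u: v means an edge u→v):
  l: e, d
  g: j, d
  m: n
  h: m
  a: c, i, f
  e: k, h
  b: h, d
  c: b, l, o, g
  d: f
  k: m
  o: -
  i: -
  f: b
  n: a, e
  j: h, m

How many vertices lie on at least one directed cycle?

13

A vertex is on a directed cycle iff it belongs to a strongly connected component of size ≥ 2 (or has a self-loop).
The vertices on cycles are {a, b, c, d, e, f, g, h, j, k, l, m, n} — 13 in total.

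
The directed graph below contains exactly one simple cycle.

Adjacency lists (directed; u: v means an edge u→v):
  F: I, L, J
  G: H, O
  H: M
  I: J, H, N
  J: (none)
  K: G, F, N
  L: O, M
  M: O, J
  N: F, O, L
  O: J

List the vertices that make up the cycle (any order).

DFS with gray/black marking from N:
N gray
  F gray
    I gray
      J gray
      J black
      H gray
        M gray
          O gray
            O→J: J black — skip
          O black
          M→J: J black — skip
        M black
      H black
      I→N: N is gray → back edge
Back edge closes the cycle N → F → I → N; its vertices are {F, I, N}.

F, I, N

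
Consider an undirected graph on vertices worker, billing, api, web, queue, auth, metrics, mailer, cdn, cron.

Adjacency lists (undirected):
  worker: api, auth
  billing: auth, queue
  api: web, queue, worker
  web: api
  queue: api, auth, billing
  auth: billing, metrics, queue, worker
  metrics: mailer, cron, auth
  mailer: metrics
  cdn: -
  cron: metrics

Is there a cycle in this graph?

Yes

DFS, tracking each vertex's parent; an edge to a visited non-parent vertex closes a cycle.
Start from web:
visit web (parent –)
  visit api (parent web)
    api–web: parent, skip
    visit queue (parent api)
      queue–api: parent, skip
      visit auth (parent queue)
        visit billing (parent auth)
          billing–auth: parent, skip
          billing–queue: queue visited and ≠ parent → cycle
Cycle: queue – auth – billing – queue.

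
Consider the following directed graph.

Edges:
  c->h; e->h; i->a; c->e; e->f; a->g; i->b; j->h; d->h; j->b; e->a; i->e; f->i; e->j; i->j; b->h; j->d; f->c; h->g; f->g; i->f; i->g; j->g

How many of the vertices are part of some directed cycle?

A vertex is on a directed cycle iff it belongs to a strongly connected component of size ≥ 2 (or has a self-loop).
The vertices on cycles are {c, e, f, i} — 4 in total.

4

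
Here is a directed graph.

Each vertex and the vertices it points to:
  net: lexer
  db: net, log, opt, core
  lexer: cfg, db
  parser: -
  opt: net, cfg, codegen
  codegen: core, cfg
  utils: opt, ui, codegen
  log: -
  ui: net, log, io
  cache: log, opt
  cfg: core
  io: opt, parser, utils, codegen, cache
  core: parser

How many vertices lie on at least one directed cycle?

A vertex is on a directed cycle iff it belongs to a strongly connected component of size ≥ 2 (or has a self-loop).
The vertices on cycles are {db, io, ui, net, opt, lexer, utils} — 7 in total.

7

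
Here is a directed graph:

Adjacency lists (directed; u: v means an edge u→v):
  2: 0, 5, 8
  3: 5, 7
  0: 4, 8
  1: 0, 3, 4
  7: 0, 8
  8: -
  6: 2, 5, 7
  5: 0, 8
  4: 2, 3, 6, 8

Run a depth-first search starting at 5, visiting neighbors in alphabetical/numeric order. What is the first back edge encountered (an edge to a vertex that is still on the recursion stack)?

DFS from 5 (visiting neighbors in alphabetical/numeric order); mark gray on enter, black on exit:
5 gray
  0 gray
    4 gray
      2 gray
        2→0: 0 is gray → back edge
First back edge: 2 → 0.

2->0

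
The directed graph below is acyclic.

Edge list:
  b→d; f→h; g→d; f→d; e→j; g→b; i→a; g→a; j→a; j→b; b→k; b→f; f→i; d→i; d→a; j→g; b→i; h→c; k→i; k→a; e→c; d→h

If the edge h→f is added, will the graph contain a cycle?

Adding h→f creates a cycle iff f can already reach h.
Path from f: f → h.
So f → … → h → f is a cycle.

Yes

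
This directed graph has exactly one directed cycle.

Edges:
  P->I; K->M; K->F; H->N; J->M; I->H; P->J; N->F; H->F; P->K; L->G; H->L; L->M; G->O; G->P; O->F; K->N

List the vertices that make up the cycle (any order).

G, H, I, L, P

DFS with gray/black marking from G:
G gray
  P gray
    J gray
      M gray
      M black
    J black
    I gray
      H gray
        N gray
          F gray
          F black
        N black
        L gray
          L→G: G is gray → back edge
Back edge closes the cycle G → P → I → H → L → G; its vertices are {G, H, I, L, P}.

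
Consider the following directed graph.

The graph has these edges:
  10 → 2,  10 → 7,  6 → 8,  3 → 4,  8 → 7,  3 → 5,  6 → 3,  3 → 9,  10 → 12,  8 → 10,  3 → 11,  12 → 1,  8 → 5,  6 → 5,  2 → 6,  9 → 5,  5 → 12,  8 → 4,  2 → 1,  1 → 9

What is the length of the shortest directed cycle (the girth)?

For each vertex v, BFS finds the shortest path from v back to v.
The shortest such closed walk is 6 → 8 → 10 → 2 → 6, length 4.

4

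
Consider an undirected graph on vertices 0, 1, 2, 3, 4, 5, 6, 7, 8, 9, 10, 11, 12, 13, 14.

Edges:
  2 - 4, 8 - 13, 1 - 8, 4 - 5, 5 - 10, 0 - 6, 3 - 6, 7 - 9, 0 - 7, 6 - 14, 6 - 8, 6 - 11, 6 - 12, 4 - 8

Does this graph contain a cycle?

No

DFS, tracking each vertex's parent; an edge to a visited non-parent vertex closes a cycle.
Start from 2:
visit 2 (parent –)
  visit 4 (parent 2)
    4–2: parent, skip
    visit 5 (parent 4)
      5–4: parent, skip
      visit 10 (parent 5)
        10–5: parent, skip
    visit 8 (parent 4)
      8–4: parent, skip
      visit 6 (parent 8)
        visit 3 (parent 6)
          3–6: parent, skip
        visit 14 (parent 6)
          14–6: parent, skip
        visit 0 (parent 6)
          visit 7 (parent 0)
            7–0: parent, skip
            visit 9 (parent 7)
              9–7: parent, skip
          0–6: parent, skip
        visit 12 (parent 6)
          12–6: parent, skip
        visit 11 (parent 6)
          11–6: parent, skip
        6–8: parent, skip
      visit 13 (parent 8)
        13–8: parent, skip
      visit 1 (parent 8)
        1–8: parent, skip
No non-parent visited neighbor found — the graph is a forest.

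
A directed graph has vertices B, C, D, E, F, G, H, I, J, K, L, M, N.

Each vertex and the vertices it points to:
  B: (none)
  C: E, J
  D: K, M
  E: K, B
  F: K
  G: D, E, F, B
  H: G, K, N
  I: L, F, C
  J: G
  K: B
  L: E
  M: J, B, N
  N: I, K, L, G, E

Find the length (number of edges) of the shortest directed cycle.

4

For each vertex v, BFS finds the shortest path from v back to v.
The shortest such closed walk is G → D → M → J → G, length 4.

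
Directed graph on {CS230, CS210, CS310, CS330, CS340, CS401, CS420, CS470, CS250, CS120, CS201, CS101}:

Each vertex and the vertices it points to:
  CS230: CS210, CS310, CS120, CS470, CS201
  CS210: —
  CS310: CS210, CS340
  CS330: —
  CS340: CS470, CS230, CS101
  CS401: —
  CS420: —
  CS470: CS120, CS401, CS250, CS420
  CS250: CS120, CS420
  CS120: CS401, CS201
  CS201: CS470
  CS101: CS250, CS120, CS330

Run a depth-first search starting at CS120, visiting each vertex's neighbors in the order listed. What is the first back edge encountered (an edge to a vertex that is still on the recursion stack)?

CS470->CS120

DFS from CS120 (visiting each vertex's neighbors in the order listed); mark gray on enter, black on exit:
CS120 gray
  CS401 gray
  CS401 black
  CS201 gray
    CS470 gray
      CS470→CS120: CS120 is gray → back edge
First back edge: CS470 → CS120.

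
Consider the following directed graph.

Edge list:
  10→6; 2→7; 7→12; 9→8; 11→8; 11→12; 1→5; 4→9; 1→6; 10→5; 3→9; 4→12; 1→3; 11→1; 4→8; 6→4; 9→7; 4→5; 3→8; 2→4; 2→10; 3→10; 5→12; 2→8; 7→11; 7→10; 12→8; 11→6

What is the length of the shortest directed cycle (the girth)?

5

For each vertex v, BFS finds the shortest path from v back to v.
The shortest such closed walk is 7 → 10 → 6 → 4 → 9 → 7, length 5.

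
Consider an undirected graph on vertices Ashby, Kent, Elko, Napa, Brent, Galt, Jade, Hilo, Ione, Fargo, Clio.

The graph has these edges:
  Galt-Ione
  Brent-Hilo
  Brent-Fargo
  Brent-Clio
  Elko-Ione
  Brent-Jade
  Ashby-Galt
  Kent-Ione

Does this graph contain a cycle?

DFS, tracking each vertex's parent; an edge to a visited non-parent vertex closes a cycle.
Start from Napa:
visit Napa (parent –)
visit Ashby (parent –)
  visit Galt (parent Ashby)
    Galt–Ashby: parent, skip
    visit Ione (parent Galt)
      Ione–Galt: parent, skip
      visit Kent (parent Ione)
        Kent–Ione: parent, skip
      visit Elko (parent Ione)
        Elko–Ione: parent, skip
visit Brent (parent –)
  visit Fargo (parent Brent)
    Fargo–Brent: parent, skip
  visit Clio (parent Brent)
    Clio–Brent: parent, skip
  visit Jade (parent Brent)
    Jade–Brent: parent, skip
  visit Hilo (parent Brent)
    Hilo–Brent: parent, skip
No non-parent visited neighbor found — the graph is a forest.

No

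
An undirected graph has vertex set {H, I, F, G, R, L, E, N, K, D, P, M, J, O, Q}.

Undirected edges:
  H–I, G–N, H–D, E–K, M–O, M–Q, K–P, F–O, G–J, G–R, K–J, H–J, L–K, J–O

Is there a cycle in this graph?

No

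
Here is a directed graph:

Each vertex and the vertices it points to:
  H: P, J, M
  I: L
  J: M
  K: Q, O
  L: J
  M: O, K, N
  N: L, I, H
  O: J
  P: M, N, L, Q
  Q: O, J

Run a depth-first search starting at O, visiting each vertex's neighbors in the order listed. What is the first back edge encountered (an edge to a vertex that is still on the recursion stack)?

M->O

DFS from O (visiting each vertex's neighbors in the order listed); mark gray on enter, black on exit:
O gray
  J gray
    M gray
      M→O: O is gray → back edge
First back edge: M → O.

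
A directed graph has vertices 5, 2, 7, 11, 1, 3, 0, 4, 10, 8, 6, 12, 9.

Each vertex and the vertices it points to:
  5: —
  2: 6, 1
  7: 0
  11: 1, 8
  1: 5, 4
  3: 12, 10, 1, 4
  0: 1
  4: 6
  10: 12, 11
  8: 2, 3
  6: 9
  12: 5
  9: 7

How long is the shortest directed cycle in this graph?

4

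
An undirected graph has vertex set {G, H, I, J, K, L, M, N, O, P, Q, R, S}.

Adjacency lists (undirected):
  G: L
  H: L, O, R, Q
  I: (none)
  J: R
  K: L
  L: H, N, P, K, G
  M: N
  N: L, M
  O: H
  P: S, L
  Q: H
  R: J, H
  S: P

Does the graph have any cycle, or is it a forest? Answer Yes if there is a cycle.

DFS, tracking each vertex's parent; an edge to a visited non-parent vertex closes a cycle.
Start from R:
visit R (parent –)
  visit J (parent R)
    J–R: parent, skip
  visit H (parent R)
    visit L (parent H)
      L–H: parent, skip
      visit N (parent L)
        N–L: parent, skip
        visit M (parent N)
          M–N: parent, skip
      visit P (parent L)
        visit S (parent P)
          S–P: parent, skip
        P–L: parent, skip
      visit K (parent L)
        K–L: parent, skip
      visit G (parent L)
        G–L: parent, skip
    visit O (parent H)
      O–H: parent, skip
    H–R: parent, skip
    visit Q (parent H)
      Q–H: parent, skip
visit I (parent –)
No non-parent visited neighbor found — the graph is a forest.

No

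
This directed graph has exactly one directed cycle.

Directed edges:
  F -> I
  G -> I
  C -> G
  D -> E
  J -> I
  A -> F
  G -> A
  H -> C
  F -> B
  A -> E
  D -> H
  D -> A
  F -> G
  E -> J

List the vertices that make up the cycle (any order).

A, F, G

DFS with gray/black marking from A:
A gray
  E gray
    J gray
      I gray
      I black
    J black
  E black
  F gray
    F→I: I black — skip
    G gray
      G→I: I black — skip
      G→A: A is gray → back edge
Back edge closes the cycle A → F → G → A; its vertices are {A, F, G}.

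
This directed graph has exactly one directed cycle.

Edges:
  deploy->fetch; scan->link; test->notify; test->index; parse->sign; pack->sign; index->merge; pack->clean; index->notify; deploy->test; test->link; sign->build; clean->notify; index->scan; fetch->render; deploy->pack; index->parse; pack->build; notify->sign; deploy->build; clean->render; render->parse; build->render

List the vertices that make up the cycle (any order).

sign, build, parse, render

DFS with gray/black marking from render:
render gray
  parse gray
    sign gray
      build gray
        build→render: render is gray → back edge
Back edge closes the cycle render → parse → sign → build → render; its vertices are {sign, build, parse, render}.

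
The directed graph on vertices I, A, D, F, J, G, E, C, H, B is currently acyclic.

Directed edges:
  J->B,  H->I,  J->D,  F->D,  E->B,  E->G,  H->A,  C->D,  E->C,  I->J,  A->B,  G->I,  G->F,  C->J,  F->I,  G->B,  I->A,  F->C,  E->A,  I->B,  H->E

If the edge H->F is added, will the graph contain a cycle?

No

Adding H→F creates a cycle iff F can already reach H.
Explore from F: no path reaches H. The graph stays acyclic.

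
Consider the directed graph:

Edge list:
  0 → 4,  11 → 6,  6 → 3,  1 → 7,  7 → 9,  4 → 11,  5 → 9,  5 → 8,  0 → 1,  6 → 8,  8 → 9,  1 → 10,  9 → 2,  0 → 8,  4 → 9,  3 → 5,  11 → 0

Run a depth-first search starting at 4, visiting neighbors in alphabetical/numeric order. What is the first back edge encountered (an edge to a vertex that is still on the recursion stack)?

0->4

DFS from 4 (visiting neighbors in alphabetical/numeric order); mark gray on enter, black on exit:
4 gray
  9 gray
    2 gray
    2 black
  9 black
  11 gray
    0 gray
      1 gray
        7 gray
          7→9: 9 black — skip
        7 black
        10 gray
        10 black
      1 black
      0→4: 4 is gray → back edge
First back edge: 0 → 4.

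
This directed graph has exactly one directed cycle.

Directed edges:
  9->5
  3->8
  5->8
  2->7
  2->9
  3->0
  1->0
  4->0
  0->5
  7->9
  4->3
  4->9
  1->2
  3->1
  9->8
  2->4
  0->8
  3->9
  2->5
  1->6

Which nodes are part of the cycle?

1, 2, 3, 4

DFS with gray/black marking from 1:
1 gray
  6 gray
  6 black
  0 gray
    5 gray
      8 gray
      8 black
    5 black
    0→8: 8 black — skip
  0 black
  2 gray
    9 gray
      9→8: 8 black — skip
      9→5: 5 black — skip
    9 black
    2→5: 5 black — skip
    7 gray
      7→9: 9 black — skip
    7 black
    4 gray
      4→0: 0 black — skip
      4→9: 9 black — skip
      3 gray
        3→0: 0 black — skip
        3→1: 1 is gray → back edge
Back edge closes the cycle 1 → 2 → 4 → 3 → 1; its vertices are {1, 2, 3, 4}.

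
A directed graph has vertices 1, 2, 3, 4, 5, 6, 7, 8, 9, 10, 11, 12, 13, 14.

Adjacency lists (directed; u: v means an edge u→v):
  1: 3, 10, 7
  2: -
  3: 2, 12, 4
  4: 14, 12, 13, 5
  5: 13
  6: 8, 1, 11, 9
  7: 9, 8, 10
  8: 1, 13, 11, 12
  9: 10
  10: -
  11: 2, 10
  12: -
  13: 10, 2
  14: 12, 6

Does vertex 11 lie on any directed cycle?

No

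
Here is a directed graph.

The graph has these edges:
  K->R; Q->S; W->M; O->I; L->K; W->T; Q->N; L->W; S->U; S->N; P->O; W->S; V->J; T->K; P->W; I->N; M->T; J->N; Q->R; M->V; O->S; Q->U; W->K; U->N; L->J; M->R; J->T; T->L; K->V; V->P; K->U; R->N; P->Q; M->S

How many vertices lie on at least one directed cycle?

8

A vertex is on a directed cycle iff it belongs to a strongly connected component of size ≥ 2 (or has a self-loop).
The vertices on cycles are {J, K, L, M, P, T, V, W} — 8 in total.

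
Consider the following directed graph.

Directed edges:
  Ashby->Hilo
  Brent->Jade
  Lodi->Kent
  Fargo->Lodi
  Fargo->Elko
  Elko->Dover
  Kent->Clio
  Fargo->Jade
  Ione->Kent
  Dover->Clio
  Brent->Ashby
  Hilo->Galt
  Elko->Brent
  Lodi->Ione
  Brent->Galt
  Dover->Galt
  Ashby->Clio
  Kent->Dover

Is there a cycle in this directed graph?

DFS with white/gray/black marking, starting from Lodi:
Lodi gray
  Kent gray
    Clio gray
    Clio black
    Dover gray
      Galt gray
      Galt black
      Dover→Clio: Clio black — skip
    Dover black
  Kent black
  Ione gray
    Ione→Kent: Kent black — skip
  Ione black
Lodi black
Elko gray
  Brent gray
    Brent→Galt: Galt black — skip
    Jade gray
    Jade black
    Ashby gray
      Hilo gray
        Hilo→Galt: Galt black — skip
      Hilo black
      Ashby→Clio: Clio black — skip
    Ashby black
  Brent black
  Elko→Dover: Dover black — skip
Elko black
Fargo gray
  Fargo→Jade: Jade black — skip
  Fargo→Lodi: Lodi black — skip
  Fargo→Elko: Elko black — skip
Fargo black
Every edge goes to a white or black vertex — no back edge, so the graph is acyclic.

No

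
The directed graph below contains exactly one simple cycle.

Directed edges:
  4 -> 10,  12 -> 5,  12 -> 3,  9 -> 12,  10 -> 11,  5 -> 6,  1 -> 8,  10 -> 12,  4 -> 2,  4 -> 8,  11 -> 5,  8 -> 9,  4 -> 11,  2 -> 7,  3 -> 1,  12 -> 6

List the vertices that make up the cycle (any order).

1, 3, 8, 9, 12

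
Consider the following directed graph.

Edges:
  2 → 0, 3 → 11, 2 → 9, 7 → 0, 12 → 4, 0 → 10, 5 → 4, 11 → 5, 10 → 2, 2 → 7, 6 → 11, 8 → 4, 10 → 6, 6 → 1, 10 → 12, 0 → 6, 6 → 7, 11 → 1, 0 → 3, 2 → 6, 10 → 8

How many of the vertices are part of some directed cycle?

5

A vertex is on a directed cycle iff it belongs to a strongly connected component of size ≥ 2 (or has a self-loop).
The vertices on cycles are {0, 2, 6, 7, 10} — 5 in total.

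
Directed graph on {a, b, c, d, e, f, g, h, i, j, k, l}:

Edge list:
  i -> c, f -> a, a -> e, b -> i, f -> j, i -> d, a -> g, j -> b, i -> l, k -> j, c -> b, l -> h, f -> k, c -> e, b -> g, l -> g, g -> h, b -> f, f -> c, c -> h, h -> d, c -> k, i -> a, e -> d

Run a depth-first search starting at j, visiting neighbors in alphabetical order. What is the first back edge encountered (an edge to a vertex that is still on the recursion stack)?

DFS from j (visiting neighbors in alphabetical order); mark gray on enter, black on exit:
j gray
  b gray
    f gray
      a gray
        e gray
          d gray
          d black
        e black
        g gray
          h gray
            h→d: d black — skip
          h black
        g black
      a black
      c gray
        c→b: b is gray → back edge
First back edge: c → b.

c→b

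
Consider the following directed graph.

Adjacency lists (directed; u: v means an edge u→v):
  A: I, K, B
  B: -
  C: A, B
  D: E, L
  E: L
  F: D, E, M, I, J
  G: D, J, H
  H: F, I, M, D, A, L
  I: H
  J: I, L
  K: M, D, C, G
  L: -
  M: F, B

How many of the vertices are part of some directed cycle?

A vertex is on a directed cycle iff it belongs to a strongly connected component of size ≥ 2 (or has a self-loop).
The vertices on cycles are {A, C, F, G, H, I, J, K, M} — 9 in total.

9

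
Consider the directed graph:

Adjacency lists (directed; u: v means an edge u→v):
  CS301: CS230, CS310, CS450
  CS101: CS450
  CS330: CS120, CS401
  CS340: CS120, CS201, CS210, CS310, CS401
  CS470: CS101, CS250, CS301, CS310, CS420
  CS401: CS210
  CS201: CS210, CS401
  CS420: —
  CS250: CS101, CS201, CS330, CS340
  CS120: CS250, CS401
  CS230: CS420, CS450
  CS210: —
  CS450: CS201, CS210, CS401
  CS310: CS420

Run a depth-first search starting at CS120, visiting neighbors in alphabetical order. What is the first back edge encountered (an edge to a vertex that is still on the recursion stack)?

DFS from CS120 (visiting neighbors in alphabetical order); mark gray on enter, black on exit:
CS120 gray
  CS250 gray
    CS101 gray
      CS450 gray
        CS201 gray
          CS210 gray
          CS210 black
          CS401 gray
            CS401→CS210: CS210 black — skip
          CS401 black
        CS201 black
        CS450→CS210: CS210 black — skip
        CS450→CS401: CS401 black — skip
      CS450 black
    CS101 black
    CS250→CS201: CS201 black — skip
    CS330 gray
      CS330→CS120: CS120 is gray → back edge
First back edge: CS330 → CS120.

CS330→CS120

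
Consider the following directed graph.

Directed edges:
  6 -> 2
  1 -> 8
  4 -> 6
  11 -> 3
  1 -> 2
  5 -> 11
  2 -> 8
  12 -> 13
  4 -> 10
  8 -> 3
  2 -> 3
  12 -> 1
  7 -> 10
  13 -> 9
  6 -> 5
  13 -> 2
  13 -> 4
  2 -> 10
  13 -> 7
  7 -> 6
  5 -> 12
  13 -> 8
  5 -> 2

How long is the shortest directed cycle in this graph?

For each vertex v, BFS finds the shortest path from v back to v.
The shortest such closed walk is 5 → 12 → 13 → 7 → 6 → 5, length 5.

5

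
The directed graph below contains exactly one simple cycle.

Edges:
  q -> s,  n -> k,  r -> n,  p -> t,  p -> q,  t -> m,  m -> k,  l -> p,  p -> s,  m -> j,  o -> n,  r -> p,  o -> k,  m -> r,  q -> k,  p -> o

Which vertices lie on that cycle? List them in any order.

m, p, r, t

DFS with gray/black marking from p:
p gray
  q gray
    s gray
    s black
    k gray
    k black
  q black
  t gray
    m gray
      m→k: k black — skip
      r gray
        n gray
          n→k: k black — skip
        n black
        r→p: p is gray → back edge
Back edge closes the cycle p → t → m → r → p; its vertices are {m, p, r, t}.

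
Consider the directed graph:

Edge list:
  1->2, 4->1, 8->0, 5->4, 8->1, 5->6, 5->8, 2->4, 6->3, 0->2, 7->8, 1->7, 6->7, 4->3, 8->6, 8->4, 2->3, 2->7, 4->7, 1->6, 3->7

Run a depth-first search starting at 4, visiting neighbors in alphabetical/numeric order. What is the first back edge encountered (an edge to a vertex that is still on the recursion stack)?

0->2

DFS from 4 (visiting neighbors in alphabetical/numeric order); mark gray on enter, black on exit:
4 gray
  1 gray
    2 gray
      3 gray
        7 gray
          8 gray
            0 gray
              0→2: 2 is gray → back edge
First back edge: 0 → 2.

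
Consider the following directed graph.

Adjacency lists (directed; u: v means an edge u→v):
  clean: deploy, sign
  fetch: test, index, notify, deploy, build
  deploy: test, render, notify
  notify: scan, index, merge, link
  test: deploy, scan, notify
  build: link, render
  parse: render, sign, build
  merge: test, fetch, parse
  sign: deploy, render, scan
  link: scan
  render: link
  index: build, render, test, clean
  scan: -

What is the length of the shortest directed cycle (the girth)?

For each vertex v, BFS finds the shortest path from v back to v.
The shortest such closed walk is test → deploy → test, length 2.

2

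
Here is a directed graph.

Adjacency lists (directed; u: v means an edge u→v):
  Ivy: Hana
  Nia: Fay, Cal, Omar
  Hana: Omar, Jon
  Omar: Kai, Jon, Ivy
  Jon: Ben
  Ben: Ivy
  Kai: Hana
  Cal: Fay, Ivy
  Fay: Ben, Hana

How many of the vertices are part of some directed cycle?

A vertex is on a directed cycle iff it belongs to a strongly connected component of size ≥ 2 (or has a self-loop).
The vertices on cycles are {Ben, Ivy, Jon, Kai, Hana, Omar} — 6 in total.

6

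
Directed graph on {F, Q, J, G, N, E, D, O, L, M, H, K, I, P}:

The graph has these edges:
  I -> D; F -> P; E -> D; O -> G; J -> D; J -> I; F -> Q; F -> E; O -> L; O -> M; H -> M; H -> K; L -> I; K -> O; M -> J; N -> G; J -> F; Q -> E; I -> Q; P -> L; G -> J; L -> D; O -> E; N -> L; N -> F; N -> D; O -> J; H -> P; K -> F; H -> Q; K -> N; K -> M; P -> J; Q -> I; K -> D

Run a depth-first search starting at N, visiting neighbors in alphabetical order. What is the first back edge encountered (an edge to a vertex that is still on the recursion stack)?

DFS from N (visiting neighbors in alphabetical order); mark gray on enter, black on exit:
N gray
  D gray
  D black
  F gray
    E gray
      E→D: D black — skip
    E black
    P gray
      J gray
        J→D: D black — skip
        J→F: F is gray → back edge
First back edge: J → F.

J->F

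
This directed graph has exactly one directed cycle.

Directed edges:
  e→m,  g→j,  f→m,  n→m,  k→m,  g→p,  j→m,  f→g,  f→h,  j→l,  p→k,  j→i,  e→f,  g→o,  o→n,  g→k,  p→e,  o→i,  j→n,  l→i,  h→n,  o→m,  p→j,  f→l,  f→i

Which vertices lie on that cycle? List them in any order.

e, f, g, p

DFS with gray/black marking from e:
e gray
  f gray
    l gray
      i gray
      i black
    l black
    h gray
      n gray
        m gray
        m black
      n black
    h black
    f→i: i black — skip
    f→m: m black — skip
    g gray
      k gray
        k→m: m black — skip
      k black
      p gray
        p→e: e is gray → back edge
Back edge closes the cycle e → f → g → p → e; its vertices are {e, f, g, p}.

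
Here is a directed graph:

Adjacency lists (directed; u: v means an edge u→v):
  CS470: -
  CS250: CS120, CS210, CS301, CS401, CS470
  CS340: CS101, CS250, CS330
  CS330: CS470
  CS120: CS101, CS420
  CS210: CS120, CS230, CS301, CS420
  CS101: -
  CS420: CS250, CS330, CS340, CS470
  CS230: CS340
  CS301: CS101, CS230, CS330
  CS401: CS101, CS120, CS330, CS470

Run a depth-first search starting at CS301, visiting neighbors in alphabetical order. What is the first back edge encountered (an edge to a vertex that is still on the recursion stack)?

CS420->CS250

DFS from CS301 (visiting neighbors in alphabetical order); mark gray on enter, black on exit:
CS301 gray
  CS101 gray
  CS101 black
  CS230 gray
    CS340 gray
      CS340→CS101: CS101 black — skip
      CS250 gray
        CS120 gray
          CS120→CS101: CS101 black — skip
          CS420 gray
            CS420→CS250: CS250 is gray → back edge
First back edge: CS420 → CS250.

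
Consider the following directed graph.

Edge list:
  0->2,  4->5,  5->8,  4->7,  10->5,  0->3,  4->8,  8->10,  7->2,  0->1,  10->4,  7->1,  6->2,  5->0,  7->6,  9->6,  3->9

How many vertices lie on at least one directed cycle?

4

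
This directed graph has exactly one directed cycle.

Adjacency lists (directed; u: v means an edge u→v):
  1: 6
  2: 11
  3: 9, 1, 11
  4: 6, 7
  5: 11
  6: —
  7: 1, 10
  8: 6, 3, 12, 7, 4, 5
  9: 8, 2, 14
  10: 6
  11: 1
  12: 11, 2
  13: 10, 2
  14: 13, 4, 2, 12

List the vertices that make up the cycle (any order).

3, 8, 9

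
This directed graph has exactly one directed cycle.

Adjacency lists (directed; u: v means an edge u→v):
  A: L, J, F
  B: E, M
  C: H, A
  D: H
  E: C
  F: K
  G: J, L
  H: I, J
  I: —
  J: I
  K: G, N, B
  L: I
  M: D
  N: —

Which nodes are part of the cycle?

DFS with gray/black marking from K:
K gray
  G gray
    J gray
      I gray
      I black
    J black
    L gray
      L→I: I black — skip
    L black
  G black
  N gray
  N black
  B gray
    E gray
      C gray
        H gray
          H→I: I black — skip
          H→J: J black — skip
        H black
        A gray
          A→L: L black — skip
          A→J: J black — skip
          F gray
            F→K: K is gray → back edge
Back edge closes the cycle K → B → E → C → A → F → K; its vertices are {A, B, C, E, F, K}.

A, B, C, E, F, K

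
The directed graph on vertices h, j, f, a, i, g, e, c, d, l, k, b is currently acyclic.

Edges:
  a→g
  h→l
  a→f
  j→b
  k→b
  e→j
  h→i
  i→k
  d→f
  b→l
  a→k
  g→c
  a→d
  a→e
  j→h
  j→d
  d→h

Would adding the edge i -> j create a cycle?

Adding i→j creates a cycle iff j can already reach i.
Path from j: j → h → i.
So j → … → i → j is a cycle.

Yes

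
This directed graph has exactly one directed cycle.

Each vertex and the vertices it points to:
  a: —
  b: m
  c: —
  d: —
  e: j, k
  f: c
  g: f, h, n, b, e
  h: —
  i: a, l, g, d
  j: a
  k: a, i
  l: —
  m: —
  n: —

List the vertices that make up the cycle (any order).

DFS with gray/black marking from g:
g gray
  f gray
    c gray
    c black
  f black
  h gray
  h black
  n gray
  n black
  b gray
    m gray
    m black
  b black
  e gray
    j gray
      a gray
      a black
    j black
    k gray
      k→a: a black — skip
      i gray
        i→a: a black — skip
        l gray
        l black
        i→g: g is gray → back edge
Back edge closes the cycle g → e → k → i → g; its vertices are {e, g, i, k}.

e, g, i, k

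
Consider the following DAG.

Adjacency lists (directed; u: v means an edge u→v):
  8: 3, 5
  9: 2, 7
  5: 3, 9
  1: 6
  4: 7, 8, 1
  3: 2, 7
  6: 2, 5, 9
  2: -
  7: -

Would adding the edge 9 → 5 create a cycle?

Adding 9→5 creates a cycle iff 5 can already reach 9.
Path from 5: 5 → 9.
So 5 → … → 9 → 5 is a cycle.

Yes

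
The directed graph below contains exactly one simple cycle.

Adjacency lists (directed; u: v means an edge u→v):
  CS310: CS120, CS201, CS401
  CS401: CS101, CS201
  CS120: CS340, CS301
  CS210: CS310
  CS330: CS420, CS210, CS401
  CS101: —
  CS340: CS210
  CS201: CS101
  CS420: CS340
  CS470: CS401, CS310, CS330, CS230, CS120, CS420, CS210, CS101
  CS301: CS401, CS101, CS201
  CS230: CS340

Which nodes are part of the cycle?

DFS with gray/black marking from CS310:
CS310 gray
  CS120 gray
    CS340 gray
      CS210 gray
        CS210→CS310: CS310 is gray → back edge
Back edge closes the cycle CS310 → CS120 → CS340 → CS210 → CS310; its vertices are {CS120, CS210, CS310, CS340}.

CS120, CS210, CS310, CS340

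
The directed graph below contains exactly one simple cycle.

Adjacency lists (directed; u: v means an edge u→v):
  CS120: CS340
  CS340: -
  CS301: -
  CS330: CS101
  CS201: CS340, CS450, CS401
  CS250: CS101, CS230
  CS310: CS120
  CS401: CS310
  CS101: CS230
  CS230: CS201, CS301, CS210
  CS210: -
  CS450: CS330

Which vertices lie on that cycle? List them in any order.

DFS with gray/black marking from CS230:
CS230 gray
  CS201 gray
    CS340 gray
    CS340 black
    CS450 gray
      CS330 gray
        CS101 gray
          CS101→CS230: CS230 is gray → back edge
Back edge closes the cycle CS230 → CS201 → CS450 → CS330 → CS101 → CS230; its vertices are {CS101, CS201, CS230, CS330, CS450}.

CS101, CS201, CS230, CS330, CS450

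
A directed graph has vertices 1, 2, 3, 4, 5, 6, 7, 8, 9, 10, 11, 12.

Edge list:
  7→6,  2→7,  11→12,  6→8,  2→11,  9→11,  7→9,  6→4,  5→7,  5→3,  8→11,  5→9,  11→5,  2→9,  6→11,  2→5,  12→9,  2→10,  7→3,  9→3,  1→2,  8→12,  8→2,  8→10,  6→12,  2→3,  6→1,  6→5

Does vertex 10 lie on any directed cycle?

10 lies on a cycle iff there is a path from 10 back to itself.
Exploring from 10, it never reaches itself; equivalently, its strongly connected component is a singleton.

No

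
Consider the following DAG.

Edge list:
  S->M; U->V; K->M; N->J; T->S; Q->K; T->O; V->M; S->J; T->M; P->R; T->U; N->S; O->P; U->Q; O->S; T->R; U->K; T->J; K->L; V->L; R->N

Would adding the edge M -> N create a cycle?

Adding M→N creates a cycle iff N can already reach M.
Path from N: N → S → M.
So N → … → M → N is a cycle.

Yes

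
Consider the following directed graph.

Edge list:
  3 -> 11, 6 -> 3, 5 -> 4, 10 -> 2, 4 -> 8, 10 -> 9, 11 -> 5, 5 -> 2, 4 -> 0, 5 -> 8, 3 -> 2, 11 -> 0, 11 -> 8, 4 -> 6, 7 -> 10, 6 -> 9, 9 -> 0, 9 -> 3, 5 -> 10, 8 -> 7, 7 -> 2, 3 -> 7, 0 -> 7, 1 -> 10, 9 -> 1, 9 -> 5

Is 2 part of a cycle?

No

2 lies on a cycle iff there is a path from 2 back to itself.
Exploring from 2, it never reaches itself; equivalently, its strongly connected component is a singleton.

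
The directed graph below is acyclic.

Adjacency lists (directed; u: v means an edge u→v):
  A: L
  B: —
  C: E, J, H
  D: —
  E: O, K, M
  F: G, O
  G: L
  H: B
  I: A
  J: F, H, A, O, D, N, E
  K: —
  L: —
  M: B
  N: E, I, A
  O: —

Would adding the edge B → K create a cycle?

No

Adding B→K creates a cycle iff K can already reach B.
Explore from K: no path reaches B. The graph stays acyclic.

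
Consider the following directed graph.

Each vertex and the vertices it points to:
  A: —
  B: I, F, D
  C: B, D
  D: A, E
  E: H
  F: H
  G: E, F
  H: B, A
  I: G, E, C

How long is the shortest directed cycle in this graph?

For each vertex v, BFS finds the shortest path from v back to v.
The shortest such closed walk is I → C → B → I, length 3.

3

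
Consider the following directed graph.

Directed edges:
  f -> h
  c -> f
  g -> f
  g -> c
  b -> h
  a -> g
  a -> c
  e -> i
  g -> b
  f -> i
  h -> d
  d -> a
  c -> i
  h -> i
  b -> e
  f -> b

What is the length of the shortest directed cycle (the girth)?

For each vertex v, BFS finds the shortest path from v back to v.
The shortest such closed walk is d → a → c → f → h → d, length 5.

5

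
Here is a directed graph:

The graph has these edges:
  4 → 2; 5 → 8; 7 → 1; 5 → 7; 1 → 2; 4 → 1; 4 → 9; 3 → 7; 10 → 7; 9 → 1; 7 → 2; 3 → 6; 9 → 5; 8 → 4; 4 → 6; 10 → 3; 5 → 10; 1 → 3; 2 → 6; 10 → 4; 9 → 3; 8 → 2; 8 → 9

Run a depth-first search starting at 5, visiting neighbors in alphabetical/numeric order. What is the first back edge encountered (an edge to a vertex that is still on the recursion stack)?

DFS from 5 (visiting neighbors in alphabetical/numeric order); mark gray on enter, black on exit:
5 gray
  7 gray
    1 gray
      2 gray
        6 gray
        6 black
      2 black
      3 gray
        3→6: 6 black — skip
        3→7: 7 is gray → back edge
First back edge: 3 → 7.

3→7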